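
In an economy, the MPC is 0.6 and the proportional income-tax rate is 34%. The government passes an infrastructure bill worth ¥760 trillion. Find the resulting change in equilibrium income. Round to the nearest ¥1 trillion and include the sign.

+¥1,258 trillion

Expenditure multiplier = 1/(1 − c(1−t)) = 1/(1 − 0.6×0.66) = 1/0.604 ≈ 1.656.
ΔY = k × ΔG = (+¥760 trillion) / 0.604 ≈ +¥1,258 trillion.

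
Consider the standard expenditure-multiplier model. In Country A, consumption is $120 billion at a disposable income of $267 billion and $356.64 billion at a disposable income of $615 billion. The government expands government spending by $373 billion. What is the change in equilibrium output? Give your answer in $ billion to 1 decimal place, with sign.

+$1,165.6 billion

MPC = ΔC/ΔYd = (356.64 − 120)/(615 − 267) = 236.64/348 = 0.68.
Expenditure multiplier = 1/(1 − MPC) = 1/(1 − 0.68) = 1/0.32 = 3.125.
ΔY = k × ΔG = (+$373 billion) / 0.32 ≈ +$1,165.6 billion.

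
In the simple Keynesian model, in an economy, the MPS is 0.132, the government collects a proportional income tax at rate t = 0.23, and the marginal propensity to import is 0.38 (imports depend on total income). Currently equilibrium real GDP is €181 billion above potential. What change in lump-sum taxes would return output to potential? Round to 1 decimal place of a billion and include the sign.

MPC = 1 − MPS = 1 − 0.132 = 0.868.
Spending multiplier = 1/(1 − c(1−t) + m) = 1/(1 − 0.868×0.77 + 0.38) = 1/0.71164 ≈ 1.405.
Tax multiplier = −c·k = −0.868/0.71164 ≈ −1.22. Need ΔY = −€181 billion, so ΔT = ΔY/(−c·k) = −(−€181 billion) × 0.71164 / 0.868 ≈ +€148.4 billion.
The government should raise lump-sum taxes by €148.4 billion.

+€148.4 billion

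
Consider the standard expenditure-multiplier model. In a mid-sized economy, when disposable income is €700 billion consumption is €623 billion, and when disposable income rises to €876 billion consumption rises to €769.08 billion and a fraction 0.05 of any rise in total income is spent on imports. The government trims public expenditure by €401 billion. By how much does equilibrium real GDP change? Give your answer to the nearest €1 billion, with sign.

MPC = ΔC/ΔYd = (769.08 − 623)/(876 − 700) = 146.08/176 = 0.83.
Spending multiplier = 1/(1 − c + m) = 1/(1 − 0.83 + 0.05) = 1/0.22 ≈ 4.545.
ΔY = k × ΔG = (−€401 billion) / 0.22 ≈ −€1,823 billion.

−€1,823 billion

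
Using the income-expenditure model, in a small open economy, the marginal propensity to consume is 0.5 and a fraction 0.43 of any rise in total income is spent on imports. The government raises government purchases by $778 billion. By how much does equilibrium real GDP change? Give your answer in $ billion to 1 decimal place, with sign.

Spending multiplier = 1/(1 − c + m) = 1/(1 − 0.5 + 0.43) = 1/0.93 ≈ 1.075.
ΔY = k × ΔG = (+$778 billion) / 0.93 ≈ +$836.6 billion.

+$836.6 billion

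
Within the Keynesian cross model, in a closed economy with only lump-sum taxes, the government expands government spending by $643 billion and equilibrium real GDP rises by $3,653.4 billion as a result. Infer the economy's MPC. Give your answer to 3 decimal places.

Implied spending multiplier k = ΔY/ΔG = 3,653.4/643 ≈ 5.6818.
Since k = 1/(1 − MPC), MPC = 1 − 1/k = 1 − ΔG/ΔY = 1 − 643/3,653.4 ≈ 0.824.

0.824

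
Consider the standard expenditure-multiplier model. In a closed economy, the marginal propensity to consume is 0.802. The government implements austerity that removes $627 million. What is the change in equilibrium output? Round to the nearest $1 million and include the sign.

Expenditure multiplier = 1/(1 − MPC) = 1/(1 − 0.802) = 1/0.198 ≈ 5.051.
ΔY = k × ΔG = (−$627 million) / 0.198 ≈ −$3,167 million.

−$3,167 million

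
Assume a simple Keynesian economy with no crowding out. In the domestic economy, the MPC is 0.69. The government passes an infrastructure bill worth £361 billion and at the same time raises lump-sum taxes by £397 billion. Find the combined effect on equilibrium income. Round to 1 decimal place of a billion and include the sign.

+£280.9 billion

Expenditure multiplier = 1/(1 − MPC) = 1/(1 − 0.69) = 1/0.31 ≈ 3.226.
ΔG contributes k·ΔG = (+£361 billion) / 0.31 ≈ +£1,164.5 billion.
ΔT of +£397 billion changes first-round spending by −c·ΔT = −£273.93 billion, contributing k·(−c·ΔT) = (−£273.93 billion) / 0.31 ≈ −£883.6 billion.
Net ΔY = k(ΔG − c·ΔT) = (+£87.07 billion) / 0.31 ≈ +£280.9 billion.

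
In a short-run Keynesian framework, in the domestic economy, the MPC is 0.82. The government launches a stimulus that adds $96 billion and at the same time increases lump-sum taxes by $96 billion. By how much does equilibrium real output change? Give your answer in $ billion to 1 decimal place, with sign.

Expenditure multiplier = 1/(1 − MPC) = 1/(1 − 0.82) = 1/0.18 ≈ 5.556.
ΔG contributes k·ΔG = (+$96 billion) / 0.18 ≈ +$533.3 billion.
ΔT of +$96 billion changes first-round spending by −c·ΔT = −$78.72 billion, contributing k·(−c·ΔT) = (−$78.72 billion) / 0.18 ≈ −$437.3 billion.
With ΔG = ΔT and no other leakages, the balanced-budget multiplier is 1, so ΔY = ΔG = +$96 billion.

+$96.0 billion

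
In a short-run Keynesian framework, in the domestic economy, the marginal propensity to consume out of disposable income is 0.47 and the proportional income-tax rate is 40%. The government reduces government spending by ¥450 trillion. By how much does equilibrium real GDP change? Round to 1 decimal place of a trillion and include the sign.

Expenditure multiplier = 1/(1 − c(1−t)) = 1/(1 − 0.47×0.6) = 1/0.718 ≈ 1.393.
ΔY = k × ΔG = (−¥450 trillion) / 0.718 ≈ −¥626.7 trillion.

−¥626.7 trillion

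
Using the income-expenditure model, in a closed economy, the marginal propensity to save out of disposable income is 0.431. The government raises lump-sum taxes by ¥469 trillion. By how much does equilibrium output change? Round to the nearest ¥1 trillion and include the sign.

MPC = 1 − MPS = 1 − 0.431 = 0.569.
A lump-sum tax change of +¥469 trillion shifts disposable income by −¥469 trillion; first-round consumption changes by −c × ΔT = −0.569 × (+¥469 trillion) = −¥266.861 trillion.
Expenditure multiplier = 1/(1 − MPC) = 1/(1 − 0.569) = 1/0.431 ≈ 2.32.
The tax multiplier is −c × k ≈ −1.32, so ΔY = k × (−c·ΔT) = (−¥266.861 trillion) / 0.431 ≈ −¥619 trillion.

−¥619 trillion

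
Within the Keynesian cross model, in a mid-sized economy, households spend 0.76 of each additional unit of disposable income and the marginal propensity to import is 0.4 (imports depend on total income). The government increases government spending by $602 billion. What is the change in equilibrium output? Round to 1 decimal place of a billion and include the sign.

Government-spending multiplier = 1/(1 − c + m) = 1/(1 − 0.76 + 0.4) = 1/0.64 ≈ 1.563.
ΔY = k × ΔG = (+$602 billion) / 0.64 ≈ +$940.6 billion.

+$940.6 billion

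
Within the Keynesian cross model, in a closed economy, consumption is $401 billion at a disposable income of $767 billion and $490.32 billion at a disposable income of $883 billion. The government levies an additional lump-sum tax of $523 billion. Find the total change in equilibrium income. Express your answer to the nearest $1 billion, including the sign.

−$1,751 billion

MPC = ΔC/ΔYd = (490.32 − 401)/(883 − 767) = 89.32/116 = 0.77.
A lump-sum tax change of +$523 billion shifts disposable income by −$523 billion; first-round consumption changes by −c × ΔT = −0.77 × (+$523 billion) = −$402.71 billion.
Expenditure multiplier = 1/(1 − MPC) = 1/(1 − 0.77) = 1/0.23 ≈ 4.348.
The tax multiplier is −c × k ≈ −3.348, so ΔY = k × (−c·ΔT) = (−$402.71 billion) / 0.23 ≈ −$1,751 billion.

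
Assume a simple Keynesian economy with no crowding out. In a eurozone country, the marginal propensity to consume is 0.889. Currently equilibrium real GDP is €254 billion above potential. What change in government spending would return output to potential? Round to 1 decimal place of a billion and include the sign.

Spending multiplier = 1/(1 − MPC) = 1/(1 − 0.889) = 1/0.111 ≈ 9.009.
Need ΔY = −€254 billion, so ΔG = ΔY/k = (−€254 billion) × 0.111 ≈ −€28.2 billion.
The government should cut government spending by €28.2 billion.

−€28.2 billion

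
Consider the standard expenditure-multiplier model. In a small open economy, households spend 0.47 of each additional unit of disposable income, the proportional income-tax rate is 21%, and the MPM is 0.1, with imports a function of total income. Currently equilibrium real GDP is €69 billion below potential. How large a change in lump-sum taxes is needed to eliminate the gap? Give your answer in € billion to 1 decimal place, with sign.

−€107.0 billion

Spending multiplier = 1/(1 − c(1−t) + m) = 1/(1 − 0.47×0.79 + 0.1) = 1/0.7287 ≈ 1.372.
Tax multiplier = −c·k = −0.47/0.7287 ≈ −0.645. Need ΔY = +€69 billion, so ΔT = ΔY/(−c·k) = −(+€69 billion) × 0.7287 / 0.47 ≈ −€107 billion.
The government should cut lump-sum taxes by €107 billion.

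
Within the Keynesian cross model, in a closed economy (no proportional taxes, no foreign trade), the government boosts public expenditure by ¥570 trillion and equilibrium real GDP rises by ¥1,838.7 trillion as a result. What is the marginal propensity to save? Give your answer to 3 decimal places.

Implied spending multiplier k = ΔY/ΔG = 1,838.7/570 ≈ 3.2258.
Since k = 1/(1 − MPC), MPC = 1 − 1/k = 1 − ΔG/ΔY = 1 − 570/1,838.7 ≈ 0.690.
MPS = 1 − MPC = 0.310.

0.310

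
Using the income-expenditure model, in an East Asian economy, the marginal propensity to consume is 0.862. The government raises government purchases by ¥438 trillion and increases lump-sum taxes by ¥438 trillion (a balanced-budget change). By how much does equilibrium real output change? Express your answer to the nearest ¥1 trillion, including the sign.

Expenditure multiplier = 1/(1 − MPC) = 1/(1 − 0.862) = 1/0.138 ≈ 7.246.
ΔG contributes k·ΔG = (+¥438 trillion) / 0.138 ≈ +¥3,173.9 trillion.
ΔT of +¥438 trillion changes first-round spending by −c·ΔT = −¥377.556 trillion, contributing k·(−c·ΔT) = (−¥377.556 trillion) / 0.138 ≈ −¥2,735.9 trillion.
With ΔG = ΔT and no other leakages, the balanced-budget multiplier is 1, so ΔY = ΔG = +¥438 trillion.

+¥438 trillion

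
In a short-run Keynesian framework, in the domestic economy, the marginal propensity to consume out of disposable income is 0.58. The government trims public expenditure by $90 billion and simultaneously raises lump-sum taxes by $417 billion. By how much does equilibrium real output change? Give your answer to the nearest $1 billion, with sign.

−$790 billion

Expenditure multiplier = 1/(1 − MPC) = 1/(1 − 0.58) = 1/0.42 ≈ 2.381.
ΔG contributes k·ΔG = (−$90 billion) / 0.42 ≈ −$214.3 billion.
ΔT of +$417 billion changes first-round spending by −c·ΔT = −$241.86 billion, contributing k·(−c·ΔT) = (−$241.86 billion) / 0.42 ≈ −$575.9 billion.
Net ΔY = k(ΔG − c·ΔT) = (−$331.86 billion) / 0.42 ≈ −$790 billion.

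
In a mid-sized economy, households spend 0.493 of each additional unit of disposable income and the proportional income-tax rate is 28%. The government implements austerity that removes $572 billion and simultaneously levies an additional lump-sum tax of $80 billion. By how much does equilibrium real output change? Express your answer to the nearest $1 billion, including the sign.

Expenditure multiplier = 1/(1 − c(1−t)) = 1/(1 − 0.493×0.72) = 1/0.64504 ≈ 1.55.
ΔG contributes k·ΔG = (−$572 billion) / 0.64504 ≈ −$886.8 billion.
ΔT of +$80 billion changes first-round spending by −c·ΔT = −$39.44 billion, contributing k·(−c·ΔT) = (−$39.44 billion) / 0.64504 ≈ −$61.1 billion.
Net ΔY = k(ΔG − c·ΔT) = (−$611.44 billion) / 0.64504 ≈ −$948 billion.

−$948 billion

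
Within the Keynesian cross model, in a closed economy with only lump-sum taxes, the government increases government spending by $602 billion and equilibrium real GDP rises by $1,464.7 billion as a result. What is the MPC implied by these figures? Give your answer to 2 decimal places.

0.59

Implied spending multiplier k = ΔY/ΔG = 1,464.7/602 ≈ 2.4331.
Since k = 1/(1 − MPC), MPC = 1 − 1/k = 1 − ΔG/ΔY = 1 − 602/1,464.7 ≈ 0.59.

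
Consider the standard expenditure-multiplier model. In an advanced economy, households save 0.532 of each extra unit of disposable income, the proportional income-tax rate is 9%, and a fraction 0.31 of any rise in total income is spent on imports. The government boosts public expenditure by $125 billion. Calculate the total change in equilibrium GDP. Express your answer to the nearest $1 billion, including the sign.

MPC = 1 − MPS = 1 − 0.532 = 0.468.
Expenditure multiplier = 1/(1 − c(1−t) + m) = 1/(1 − 0.468×0.91 + 0.31) = 1/0.88412 ≈ 1.131.
ΔY = k × ΔG = (+$125 billion) / 0.88412 ≈ +$141 billion.

+$141 billion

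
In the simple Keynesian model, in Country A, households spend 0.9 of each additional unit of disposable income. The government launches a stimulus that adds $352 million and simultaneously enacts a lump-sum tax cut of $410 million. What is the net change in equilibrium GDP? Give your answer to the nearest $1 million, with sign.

+$7,210 million

Expenditure multiplier = 1/(1 − MPC) = 1/(1 − 0.9) = 1/0.1 = 10.
ΔG contributes k·ΔG = (+$352 million) / 0.1 = +$3,520 million.
ΔT of −$410 million changes first-round spending by −c·ΔT = +$369 million, contributing k·(−c·ΔT) = (+$369 million) / 0.1 = +$3,690 million.
Net ΔY = k(ΔG − c·ΔT) = (+$721 million) / 0.1 = +$7,210 million.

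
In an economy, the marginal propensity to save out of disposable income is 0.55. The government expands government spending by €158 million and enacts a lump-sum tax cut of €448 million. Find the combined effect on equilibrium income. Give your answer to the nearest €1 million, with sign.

MPC = 1 − MPS = 1 − 0.55 = 0.45.
Expenditure multiplier = 1/(1 − MPC) = 1/(1 − 0.45) = 1/0.55 ≈ 1.818.
ΔG contributes k·ΔG = (+€158 million) / 0.55 ≈ +€287.3 million.
ΔT of −€448 million changes first-round spending by −c·ΔT = +€201.6 million, contributing k·(−c·ΔT) = (+€201.6 million) / 0.55 ≈ +€366.5 million.
Net ΔY = k(ΔG − c·ΔT) = (+€359.6 million) / 0.55 ≈ +€654 million.

+€654 million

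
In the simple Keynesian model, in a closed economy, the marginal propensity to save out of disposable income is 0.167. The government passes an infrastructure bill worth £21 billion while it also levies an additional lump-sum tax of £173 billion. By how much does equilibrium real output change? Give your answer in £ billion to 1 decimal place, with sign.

MPC = 1 − MPS = 1 − 0.167 = 0.833.
Expenditure multiplier = 1/(1 − MPC) = 1/(1 − 0.833) = 1/0.167 ≈ 5.988.
ΔG contributes k·ΔG = (+£21 billion) / 0.167 ≈ +£125.7 billion.
ΔT of +£173 billion changes first-round spending by −c·ΔT = −£144.109 billion, contributing k·(−c·ΔT) = (−£144.109 billion) / 0.167 ≈ −£862.9 billion.
Net ΔY = k(ΔG − c·ΔT) = (−£123.109 billion) / 0.167 ≈ −£737.2 billion.

−£737.2 billion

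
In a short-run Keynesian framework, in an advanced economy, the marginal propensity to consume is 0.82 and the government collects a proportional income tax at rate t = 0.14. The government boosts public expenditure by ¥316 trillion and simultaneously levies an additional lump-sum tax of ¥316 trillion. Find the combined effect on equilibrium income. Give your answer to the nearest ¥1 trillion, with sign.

Expenditure multiplier = 1/(1 − c(1−t)) = 1/(1 − 0.82×0.86) = 1/0.2948 ≈ 3.392.
ΔG contributes k·ΔG = (+¥316 trillion) / 0.2948 ≈ +¥1,071.9 trillion.
ΔT of +¥316 trillion changes first-round spending by −c·ΔT = −¥259.12 trillion, contributing k·(−c·ΔT) = (−¥259.12 trillion) / 0.2948 ≈ −¥879 trillion.
Net ΔY = k(ΔG − c·ΔT) = (+¥56.88 trillion) / 0.2948 ≈ +¥193 trillion.

+¥193 trillion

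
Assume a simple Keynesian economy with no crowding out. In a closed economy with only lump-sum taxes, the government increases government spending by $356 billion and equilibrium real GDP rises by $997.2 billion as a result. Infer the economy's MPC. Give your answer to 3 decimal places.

0.643

Implied spending multiplier k = ΔY/ΔG = 997.2/356 ≈ 2.8011.
Since k = 1/(1 − MPC), MPC = 1 − 1/k = 1 − ΔG/ΔY = 1 − 356/997.2 ≈ 0.643.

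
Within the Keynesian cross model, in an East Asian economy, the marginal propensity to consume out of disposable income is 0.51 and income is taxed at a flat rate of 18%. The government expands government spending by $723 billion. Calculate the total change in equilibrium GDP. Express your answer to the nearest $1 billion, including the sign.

+$1,243 billion

Government-spending multiplier = 1/(1 − c(1−t)) = 1/(1 − 0.51×0.82) = 1/0.5818 ≈ 1.719.
ΔY = k × ΔG = (+$723 billion) / 0.5818 ≈ +$1,243 billion.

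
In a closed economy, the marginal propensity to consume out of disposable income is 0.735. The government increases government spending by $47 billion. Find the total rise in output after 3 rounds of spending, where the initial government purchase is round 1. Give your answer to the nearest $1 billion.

$107 billion

Round 1 adds ΔG = $47 billion; each later round is MPC = 0.735 times the previous.
After 3 rounds: 47 + 34.545 + 25.390575 = ΔG·(1 − c^3)/(1 − c) = 47 × (1 − 0.397065375)/0.265 ≈ $107 billion.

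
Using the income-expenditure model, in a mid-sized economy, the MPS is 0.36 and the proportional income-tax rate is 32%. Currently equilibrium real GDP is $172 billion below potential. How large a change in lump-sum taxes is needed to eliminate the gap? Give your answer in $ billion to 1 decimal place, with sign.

MPC = 1 − MPS = 1 − 0.36 = 0.64.
Spending multiplier = 1/(1 − c(1−t)) = 1/(1 − 0.64×0.68) = 1/0.5648 ≈ 1.771.
Tax multiplier = −c·k = −0.64/0.5648 ≈ −1.133. Need ΔY = +$172 billion, so ΔT = ΔY/(−c·k) = −(+$172 billion) × 0.5648 / 0.64 ≈ −$151.8 billion.
The government should cut lump-sum taxes by $151.8 billion.

−$151.8 billion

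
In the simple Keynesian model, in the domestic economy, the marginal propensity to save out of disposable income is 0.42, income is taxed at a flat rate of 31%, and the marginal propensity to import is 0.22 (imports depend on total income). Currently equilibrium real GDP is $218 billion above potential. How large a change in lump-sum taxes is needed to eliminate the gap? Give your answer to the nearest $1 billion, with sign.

MPC = 1 − MPS = 1 − 0.42 = 0.58.
Spending multiplier = 1/(1 − c(1−t) + m) = 1/(1 − 0.58×0.69 + 0.22) = 1/0.8198 ≈ 1.22.
Tax multiplier = −c·k = −0.58/0.8198 ≈ −0.707. Need ΔY = −$218 billion, so ΔT = ΔY/(−c·k) = −(−$218 billion) × 0.8198 / 0.58 ≈ +$308 billion.
The government should raise lump-sum taxes by $308 billion.

+$308 billion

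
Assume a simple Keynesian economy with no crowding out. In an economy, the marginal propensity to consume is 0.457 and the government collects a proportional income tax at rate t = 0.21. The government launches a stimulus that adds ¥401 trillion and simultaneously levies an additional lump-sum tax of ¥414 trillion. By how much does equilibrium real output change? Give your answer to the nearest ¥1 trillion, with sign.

Expenditure multiplier = 1/(1 − c(1−t)) = 1/(1 − 0.457×0.79) = 1/0.63897 ≈ 1.565.
ΔG contributes k·ΔG = (+¥401 trillion) / 0.63897 ≈ +¥627.6 trillion.
ΔT of +¥414 trillion changes first-round spending by −c·ΔT = −¥189.198 trillion, contributing k·(−c·ΔT) = (−¥189.198 trillion) / 0.63897 ≈ −¥296.1 trillion.
Net ΔY = k(ΔG − c·ΔT) = (+¥211.802 trillion) / 0.63897 ≈ +¥331 trillion.

+¥331 trillion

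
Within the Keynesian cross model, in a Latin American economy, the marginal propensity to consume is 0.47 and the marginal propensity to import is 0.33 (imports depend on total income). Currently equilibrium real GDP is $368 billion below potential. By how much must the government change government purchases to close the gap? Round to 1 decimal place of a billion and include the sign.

+$316.5 billion

Spending multiplier = 1/(1 − c + m) = 1/(1 − 0.47 + 0.33) = 1/0.86 ≈ 1.163.
Need ΔY = +$368 billion, so ΔG = ΔY/k = (+$368 billion) × 0.86 ≈ +$316.5 billion.
The government should increase government purchases by $316.5 billion.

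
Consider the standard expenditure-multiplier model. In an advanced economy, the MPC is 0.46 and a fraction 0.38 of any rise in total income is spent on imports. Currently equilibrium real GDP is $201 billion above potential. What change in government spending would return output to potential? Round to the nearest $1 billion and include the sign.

−$185 billion

Spending multiplier = 1/(1 − c + m) = 1/(1 − 0.46 + 0.38) = 1/0.92 ≈ 1.087.
Need ΔY = −$201 billion, so ΔG = ΔY/k = (−$201 billion) × 0.92 ≈ −$185 billion.
The government should cut government spending by $185 billion.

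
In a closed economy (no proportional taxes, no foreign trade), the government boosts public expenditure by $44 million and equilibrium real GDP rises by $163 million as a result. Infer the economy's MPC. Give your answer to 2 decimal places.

0.73

Implied spending multiplier k = ΔY/ΔG = 163/44 ≈ 3.7045.
Since k = 1/(1 − MPC), MPC = 1 − 1/k = 1 − ΔG/ΔY = 1 − 44/163 ≈ 0.73.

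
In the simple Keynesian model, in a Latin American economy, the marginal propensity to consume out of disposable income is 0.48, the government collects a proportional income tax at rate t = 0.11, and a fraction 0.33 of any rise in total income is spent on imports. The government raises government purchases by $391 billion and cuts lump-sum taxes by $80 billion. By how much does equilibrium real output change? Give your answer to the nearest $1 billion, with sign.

+$476 billion

Expenditure multiplier = 1/(1 − c(1−t) + m) = 1/(1 − 0.48×0.89 + 0.33) = 1/0.9028 ≈ 1.108.
ΔG contributes k·ΔG = (+$391 billion) / 0.9028 ≈ +$433.1 billion.
ΔT of −$80 billion changes first-round spending by −c·ΔT = +$38.4 billion, contributing k·(−c·ΔT) = (+$38.4 billion) / 0.9028 ≈ +$42.5 billion.
Net ΔY = k(ΔG − c·ΔT) = (+$429.4 billion) / 0.9028 ≈ +$476 billion.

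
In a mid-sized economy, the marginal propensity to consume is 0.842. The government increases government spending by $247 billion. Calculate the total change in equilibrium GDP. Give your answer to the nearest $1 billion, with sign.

Spending multiplier = 1/(1 − MPC) = 1/(1 − 0.842) = 1/0.158 ≈ 6.329.
ΔY = k × ΔG = (+$247 billion) / 0.158 ≈ +$1,563 billion.

+$1,563 billion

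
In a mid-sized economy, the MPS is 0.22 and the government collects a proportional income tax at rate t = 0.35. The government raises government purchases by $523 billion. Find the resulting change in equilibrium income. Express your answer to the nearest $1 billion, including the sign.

+$1,061 billion

MPC = 1 − MPS = 1 − 0.22 = 0.78.
Government-spending multiplier = 1/(1 − c(1−t)) = 1/(1 − 0.78×0.65) = 1/0.493 ≈ 2.028.
ΔY = k × ΔG = (+$523 billion) / 0.493 ≈ +$1,061 billion.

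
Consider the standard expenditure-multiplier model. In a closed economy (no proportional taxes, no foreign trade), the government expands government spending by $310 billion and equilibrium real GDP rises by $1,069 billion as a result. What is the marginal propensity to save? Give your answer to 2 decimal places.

0.29

Implied spending multiplier k = ΔY/ΔG = 1,069/310 ≈ 3.4484.
Since k = 1/(1 − MPC), MPC = 1 − 1/k = 1 − ΔG/ΔY = 1 − 310/1,069 ≈ 0.71.
MPS = 1 − MPC = 0.29.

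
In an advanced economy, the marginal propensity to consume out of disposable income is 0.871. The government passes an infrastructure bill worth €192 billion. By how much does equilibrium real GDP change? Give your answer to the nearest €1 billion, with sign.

+€1,488 billion

Government-spending multiplier = 1/(1 − MPC) = 1/(1 − 0.871) = 1/0.129 ≈ 7.752.
ΔY = k × ΔG = (+€192 billion) / 0.129 ≈ +€1,488 billion.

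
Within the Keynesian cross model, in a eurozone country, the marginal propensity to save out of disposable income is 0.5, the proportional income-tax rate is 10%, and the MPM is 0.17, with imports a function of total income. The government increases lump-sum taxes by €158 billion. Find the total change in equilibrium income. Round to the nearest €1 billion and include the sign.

−€110 billion

MPC = 1 − MPS = 1 − 0.5 = 0.5.
A lump-sum tax change of +€158 billion shifts disposable income by −€158 billion; first-round consumption changes by −c × ΔT = −0.5 × (+€158 billion) = −€79 billion.
Expenditure multiplier = 1/(1 − c(1−t) + m) = 1/(1 − 0.5×0.9 + 0.17) = 1/0.72 ≈ 1.389.
The tax multiplier is −c × k ≈ −0.694, so ΔY = k × (−c·ΔT) = (−€79 billion) / 0.72 ≈ −€110 billion.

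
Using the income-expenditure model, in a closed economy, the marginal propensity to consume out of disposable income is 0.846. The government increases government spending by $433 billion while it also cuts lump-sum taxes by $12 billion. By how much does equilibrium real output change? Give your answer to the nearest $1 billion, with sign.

+$2,878 billion

Expenditure multiplier = 1/(1 − MPC) = 1/(1 − 0.846) = 1/0.154 ≈ 6.494.
ΔG contributes k·ΔG = (+$433 billion) / 0.154 ≈ +$2,811.7 billion.
ΔT of −$12 billion changes first-round spending by −c·ΔT = +$10.152 billion, contributing k·(−c·ΔT) = (+$10.152 billion) / 0.154 ≈ +$65.9 billion.
Net ΔY = k(ΔG − c·ΔT) = (+$443.152 billion) / 0.154 ≈ +$2,878 billion.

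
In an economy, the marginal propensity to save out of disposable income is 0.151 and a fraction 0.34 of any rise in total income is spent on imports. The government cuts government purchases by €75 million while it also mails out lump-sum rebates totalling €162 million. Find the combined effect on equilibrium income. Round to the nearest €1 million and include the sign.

MPC = 1 − MPS = 1 − 0.151 = 0.849.
Expenditure multiplier = 1/(1 − c + m) = 1/(1 − 0.849 + 0.34) = 1/0.491 ≈ 2.037.
ΔG contributes k·ΔG = (−€75 million) / 0.491 ≈ −€152.7 million.
ΔT of −€162 million changes first-round spending by −c·ΔT = +€137.538 million, contributing k·(−c·ΔT) = (+€137.538 million) / 0.491 ≈ +€280.1 million.
Net ΔY = k(ΔG − c·ΔT) = (+€62.538 million) / 0.491 ≈ +€127 million.

+€127 million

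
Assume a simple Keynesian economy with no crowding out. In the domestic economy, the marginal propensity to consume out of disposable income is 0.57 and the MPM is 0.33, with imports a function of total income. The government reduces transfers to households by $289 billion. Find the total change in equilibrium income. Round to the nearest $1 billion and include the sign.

−$217 billion

The transfer change shifts disposable income by −$289 billion, so first-round consumption changes by c·ΔTR = 0.57 × (−$289 billion) = −$164.73 billion.
Expenditure multiplier = 1/(1 − c + m) = 1/(1 − 0.57 + 0.33) = 1/0.76 ≈ 1.316.
The transfer multiplier is c × k = 0.75, so ΔY = k × (c·ΔTR) = (−$164.73 billion) / 0.76 ≈ −$217 billion.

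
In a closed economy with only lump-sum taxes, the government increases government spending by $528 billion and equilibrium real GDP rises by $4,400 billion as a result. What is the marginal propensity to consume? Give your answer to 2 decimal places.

Implied spending multiplier k = ΔY/ΔG = 4,400/528 ≈ 8.3333.
Since k = 1/(1 − MPC), MPC = 1 − 1/k = 1 − ΔG/ΔY = 1 − 528/4,400 = 0.88.

0.88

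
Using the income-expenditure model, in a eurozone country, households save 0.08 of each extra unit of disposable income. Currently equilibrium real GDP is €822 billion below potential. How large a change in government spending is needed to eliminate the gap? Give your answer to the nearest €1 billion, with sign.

MPC = 1 − MPS = 1 − 0.08 = 0.92.
Spending multiplier = 1/(1 − MPC) = 1/(1 − 0.92) = 1/0.08 = 12.5.
Need ΔY = +€822 billion, so ΔG = ΔY/k = (+€822 billion) × 0.08 ≈ +€66 billion.
The government should increase government spending by €66 billion.

+€66 billion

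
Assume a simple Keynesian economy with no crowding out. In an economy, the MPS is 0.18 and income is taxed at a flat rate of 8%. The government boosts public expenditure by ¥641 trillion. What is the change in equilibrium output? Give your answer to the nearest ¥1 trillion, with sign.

+¥2,610 trillion

MPC = 1 − MPS = 1 − 0.18 = 0.82.
Expenditure multiplier = 1/(1 − c(1−t)) = 1/(1 − 0.82×0.92) = 1/0.2456 ≈ 4.072.
ΔY = k × ΔG = (+¥641 trillion) / 0.2456 ≈ +¥2,610 trillion.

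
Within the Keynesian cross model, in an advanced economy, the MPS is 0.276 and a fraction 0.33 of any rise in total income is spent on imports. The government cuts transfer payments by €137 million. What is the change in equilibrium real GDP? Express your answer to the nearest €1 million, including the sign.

MPC = 1 − MPS = 1 − 0.276 = 0.724.
The transfer change shifts disposable income by −€137 million, so first-round consumption changes by c·ΔTR = 0.724 × (−€137 million) = −€99.188 million.
Expenditure multiplier = 1/(1 − c + m) = 1/(1 − 0.724 + 0.33) = 1/0.606 ≈ 1.65.
The transfer multiplier is c × k ≈ 1.195, so ΔY = k × (c·ΔTR) = (−€99.188 million) / 0.606 ≈ −€164 million.

−€164 million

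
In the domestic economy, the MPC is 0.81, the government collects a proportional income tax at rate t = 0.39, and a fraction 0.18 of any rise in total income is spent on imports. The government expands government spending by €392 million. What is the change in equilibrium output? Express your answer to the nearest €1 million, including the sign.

+€572 million

Expenditure multiplier = 1/(1 − c(1−t) + m) = 1/(1 − 0.81×0.61 + 0.18) = 1/0.6859 ≈ 1.458.
ΔY = k × ΔG = (+€392 million) / 0.6859 ≈ +€572 million.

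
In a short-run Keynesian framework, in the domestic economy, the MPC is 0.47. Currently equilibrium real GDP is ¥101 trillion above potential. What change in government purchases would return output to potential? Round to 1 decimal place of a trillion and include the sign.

−¥53.5 trillion

Spending multiplier = 1/(1 − MPC) = 1/(1 − 0.47) = 1/0.53 ≈ 1.887.
Need ΔY = −¥101 trillion, so ΔG = ΔY/k = (−¥101 trillion) × 0.53 ≈ −¥53.5 trillion.
The government should cut government purchases by ¥53.5 trillion.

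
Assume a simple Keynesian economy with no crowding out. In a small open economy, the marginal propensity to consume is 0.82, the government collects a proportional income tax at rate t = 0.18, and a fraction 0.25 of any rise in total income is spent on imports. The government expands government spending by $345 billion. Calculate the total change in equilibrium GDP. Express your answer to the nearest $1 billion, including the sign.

+$597 billion

Government-spending multiplier = 1/(1 − c(1−t) + m) = 1/(1 − 0.82×0.82 + 0.25) = 1/0.5776 ≈ 1.731.
ΔY = k × ΔG = (+$345 billion) / 0.5776 ≈ +$597 billion.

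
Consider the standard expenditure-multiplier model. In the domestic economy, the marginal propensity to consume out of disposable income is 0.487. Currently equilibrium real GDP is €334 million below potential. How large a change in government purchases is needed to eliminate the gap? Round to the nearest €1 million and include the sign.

Spending multiplier = 1/(1 − MPC) = 1/(1 − 0.487) = 1/0.513 ≈ 1.949.
Need ΔY = +€334 million, so ΔG = ΔY/k = (+€334 million) × 0.513 ≈ +€171 million.
The government should increase government purchases by €171 million.

+€171 million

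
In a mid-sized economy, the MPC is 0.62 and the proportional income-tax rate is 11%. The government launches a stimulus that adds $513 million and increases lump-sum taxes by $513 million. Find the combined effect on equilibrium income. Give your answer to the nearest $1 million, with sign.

Expenditure multiplier = 1/(1 − c(1−t)) = 1/(1 − 0.62×0.89) = 1/0.4482 ≈ 2.231.
ΔG contributes k·ΔG = (+$513 million) / 0.4482 ≈ +$1,144.6 million.
ΔT of +$513 million changes first-round spending by −c·ΔT = −$318.06 million, contributing k·(−c·ΔT) = (−$318.06 million) / 0.4482 ≈ −$709.6 million.
Net ΔY = k(ΔG − c·ΔT) = (+$194.94 million) / 0.4482 ≈ +$435 million.

+$435 million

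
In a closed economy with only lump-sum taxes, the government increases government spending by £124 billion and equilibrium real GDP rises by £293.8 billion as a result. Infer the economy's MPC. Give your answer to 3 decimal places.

0.578

Implied spending multiplier k = ΔY/ΔG = 293.8/124 ≈ 2.3694.
Since k = 1/(1 − MPC), MPC = 1 − 1/k = 1 − ΔG/ΔY = 1 − 124/293.8 ≈ 0.578.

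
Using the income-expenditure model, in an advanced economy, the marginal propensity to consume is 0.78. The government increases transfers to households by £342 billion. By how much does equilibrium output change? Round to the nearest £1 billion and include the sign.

The transfer change shifts disposable income by +£342 billion, so first-round consumption changes by c·ΔTR = 0.78 × (+£342 billion) = +£266.76 billion.
Expenditure multiplier = 1/(1 − MPC) = 1/(1 − 0.78) = 1/0.22 ≈ 4.545.
The transfer multiplier is c × k ≈ 3.545, so ΔY = k × (c·ΔTR) = (+£266.76 billion) / 0.22 ≈ +£1,213 billion.

+£1,213 billion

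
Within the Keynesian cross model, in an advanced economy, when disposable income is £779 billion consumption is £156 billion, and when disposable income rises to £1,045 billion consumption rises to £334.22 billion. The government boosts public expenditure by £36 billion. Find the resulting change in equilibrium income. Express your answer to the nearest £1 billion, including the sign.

+£109 billion

MPC = ΔC/ΔYd = (334.22 − 156)/(1,045 − 779) = 178.22/266 = 0.67.
Expenditure multiplier = 1/(1 − MPC) = 1/(1 − 0.67) = 1/0.33 ≈ 3.03.
ΔY = k × ΔG = (+£36 billion) / 0.33 ≈ +£109 billion.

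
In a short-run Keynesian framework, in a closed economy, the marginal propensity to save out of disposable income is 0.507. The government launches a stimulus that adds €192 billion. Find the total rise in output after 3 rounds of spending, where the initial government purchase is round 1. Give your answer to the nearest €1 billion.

€333 billion

MPC = 1 − MPS = 1 − 0.507 = 0.493.
Round 1 adds ΔG = €192 billion; each later round is MPC = 0.493 times the previous.
After 3 rounds: 192 + 94.656 + 46.665408 = ΔG·(1 − c^3)/(1 − c) = 192 × (1 − 0.119823157)/0.507 ≈ €333 billion.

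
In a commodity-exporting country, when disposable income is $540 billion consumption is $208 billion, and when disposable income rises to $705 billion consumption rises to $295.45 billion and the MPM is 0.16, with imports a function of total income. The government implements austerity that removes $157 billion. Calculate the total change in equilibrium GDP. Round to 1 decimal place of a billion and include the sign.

MPC = ΔC/ΔYd = (295.45 − 208)/(705 − 540) = 87.45/165 = 0.53.
Expenditure multiplier = 1/(1 − c + m) = 1/(1 − 0.53 + 0.16) = 1/0.63 ≈ 1.587.
ΔY = k × ΔG = (−$157 billion) / 0.63 ≈ −$249.2 billion.

−$249.2 billion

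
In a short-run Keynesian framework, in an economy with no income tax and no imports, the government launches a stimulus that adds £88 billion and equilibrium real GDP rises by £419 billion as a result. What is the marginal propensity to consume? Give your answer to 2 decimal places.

Implied spending multiplier k = ΔY/ΔG = 419/88 ≈ 4.7614.
Since k = 1/(1 − MPC), MPC = 1 − 1/k = 1 − ΔG/ΔY = 1 − 88/419 ≈ 0.79.

0.79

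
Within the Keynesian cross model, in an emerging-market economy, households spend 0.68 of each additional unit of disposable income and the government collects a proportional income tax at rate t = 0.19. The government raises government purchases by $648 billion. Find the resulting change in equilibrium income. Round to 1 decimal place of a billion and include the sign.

+$1,442.6 billion

Expenditure multiplier = 1/(1 − c(1−t)) = 1/(1 − 0.68×0.81) = 1/0.4492 ≈ 2.226.
ΔY = k × ΔG = (+$648 billion) / 0.4492 ≈ +$1,442.6 billion.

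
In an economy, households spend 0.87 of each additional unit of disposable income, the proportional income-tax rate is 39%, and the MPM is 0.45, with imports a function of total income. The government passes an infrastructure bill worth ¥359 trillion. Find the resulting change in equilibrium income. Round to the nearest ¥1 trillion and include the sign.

Government-spending multiplier = 1/(1 − c(1−t) + m) = 1/(1 − 0.87×0.61 + 0.45) = 1/0.9193 ≈ 1.088.
ΔY = k × ΔG = (+¥359 trillion) / 0.9193 ≈ +¥391 trillion.

+¥391 trillion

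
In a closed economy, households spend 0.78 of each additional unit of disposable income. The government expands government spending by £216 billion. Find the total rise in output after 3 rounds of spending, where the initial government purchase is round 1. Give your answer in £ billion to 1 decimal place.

Round 1 adds ΔG = £216 billion; each later round is MPC = 0.78 times the previous.
After 3 rounds: 216 + 168.48 + 131.4144 = ΔG·(1 − c^3)/(1 − c) = 216 × (1 − 0.474552)/0.22 ≈ £515.9 billion.

£515.9 billion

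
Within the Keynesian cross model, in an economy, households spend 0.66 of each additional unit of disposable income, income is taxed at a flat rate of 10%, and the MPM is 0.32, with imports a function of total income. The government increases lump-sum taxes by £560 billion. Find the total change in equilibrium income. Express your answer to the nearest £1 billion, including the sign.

−£509 billion

A lump-sum tax change of +£560 billion shifts disposable income by −£560 billion; first-round consumption changes by −c × ΔT = −0.66 × (+£560 billion) = −£369.6 billion.
Expenditure multiplier = 1/(1 − c(1−t) + m) = 1/(1 − 0.66×0.9 + 0.32) = 1/0.726 ≈ 1.377.
The tax multiplier is −c × k ≈ −0.909, so ΔY = k × (−c·ΔT) = (−£369.6 billion) / 0.726 ≈ −£509 billion.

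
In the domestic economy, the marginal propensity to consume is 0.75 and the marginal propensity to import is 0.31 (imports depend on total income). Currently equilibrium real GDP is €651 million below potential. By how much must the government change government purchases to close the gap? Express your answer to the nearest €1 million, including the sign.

+€365 million

Spending multiplier = 1/(1 − c + m) = 1/(1 − 0.75 + 0.31) = 1/0.56 ≈ 1.786.
Need ΔY = +€651 million, so ΔG = ΔY/k = (+€651 million) × 0.56 ≈ +€365 million.
The government should increase government purchases by €365 million.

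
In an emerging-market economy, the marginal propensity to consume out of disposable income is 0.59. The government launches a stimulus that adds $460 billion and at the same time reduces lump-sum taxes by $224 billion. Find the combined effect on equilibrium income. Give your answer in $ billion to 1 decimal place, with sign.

+$1,444.3 billion

Expenditure multiplier = 1/(1 − MPC) = 1/(1 − 0.59) = 1/0.41 ≈ 2.439.
ΔG contributes k·ΔG = (+$460 billion) / 0.41 ≈ +$1,122 billion.
ΔT of −$224 billion changes first-round spending by −c·ΔT = +$132.16 billion, contributing k·(−c·ΔT) = (+$132.16 billion) / 0.41 ≈ +$322.3 billion.
Net ΔY = k(ΔG − c·ΔT) = (+$592.16 billion) / 0.41 ≈ +$1,444.3 billion.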